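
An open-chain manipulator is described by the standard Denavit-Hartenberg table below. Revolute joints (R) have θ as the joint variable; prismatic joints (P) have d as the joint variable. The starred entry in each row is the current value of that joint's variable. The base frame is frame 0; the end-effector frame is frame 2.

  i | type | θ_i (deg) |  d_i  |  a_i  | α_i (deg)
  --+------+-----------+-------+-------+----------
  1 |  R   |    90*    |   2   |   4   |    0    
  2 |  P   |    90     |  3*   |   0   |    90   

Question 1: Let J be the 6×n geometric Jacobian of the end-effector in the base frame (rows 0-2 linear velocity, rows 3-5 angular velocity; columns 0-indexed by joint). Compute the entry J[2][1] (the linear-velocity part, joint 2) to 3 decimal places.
prismatic axis z_1 = (0.0000,0.0000,1.0000)
J_v[:, 1] = z_1; J_ω[:, 1] = (0,0,0)
entry J[2][1] = 1.0000

1.000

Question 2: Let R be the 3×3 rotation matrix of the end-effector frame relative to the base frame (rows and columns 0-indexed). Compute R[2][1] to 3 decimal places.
1.000

End-effector y-axis (col 1 of R) = (-0.0000,-0.0000,1.0000)
R[2][1] = 1.0000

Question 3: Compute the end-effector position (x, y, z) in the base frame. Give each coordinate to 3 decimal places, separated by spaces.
0.000 4.000 5.000

after link 1: o_1 = (0.0000, 4.0000, 2.0000)
after link 2: o_2 = (0.0000, 4.0000, 5.0000)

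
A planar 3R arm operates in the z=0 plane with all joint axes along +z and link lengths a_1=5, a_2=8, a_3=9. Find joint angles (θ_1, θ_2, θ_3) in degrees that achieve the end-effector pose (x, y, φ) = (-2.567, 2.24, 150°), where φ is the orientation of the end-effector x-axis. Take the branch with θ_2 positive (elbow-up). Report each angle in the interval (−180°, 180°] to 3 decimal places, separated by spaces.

wrist centre = target − a_3·(cos φ, sin φ) = (5.2272, -2.2600)
cos θ_2 = (32.4315−5²−8²)/(2·5·8) = -0.7071; θ_2 = 134.9999° (elbow-up)
β = atan2(-2.2600,5.2272) = -23.3813°; ψ = atan2(5.6569,-0.6568) = 96.6233°
θ_1 = β − ψ = -120.0046°
θ_3 = φ − θ_1 − θ_2 = 135.0046° (wrapped to (-180°,180°])

-120.005 135.000 135.005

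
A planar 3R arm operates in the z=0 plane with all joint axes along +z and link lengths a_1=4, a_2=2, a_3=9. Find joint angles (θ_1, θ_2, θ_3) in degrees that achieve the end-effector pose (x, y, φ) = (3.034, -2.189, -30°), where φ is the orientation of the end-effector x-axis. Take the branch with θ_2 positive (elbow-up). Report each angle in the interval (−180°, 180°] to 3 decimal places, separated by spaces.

wrist centre = target − a_3·(cos φ, sin φ) = (-4.7602, 2.3110)
cos θ_2 = (28.0005−4²−2²)/(2·4·2) = 0.5000; θ_2 = 59.9979° (elbow-up)
β = atan2(2.3110,-4.7602) = 154.1043°; ψ = atan2(1.7320,5.0001) = 19.1060°
θ_1 = β − ψ = 134.9983°
θ_3 = φ − θ_1 − θ_2 = 135.0038° (wrapped to (-180°,180°])

134.998 59.998 135.004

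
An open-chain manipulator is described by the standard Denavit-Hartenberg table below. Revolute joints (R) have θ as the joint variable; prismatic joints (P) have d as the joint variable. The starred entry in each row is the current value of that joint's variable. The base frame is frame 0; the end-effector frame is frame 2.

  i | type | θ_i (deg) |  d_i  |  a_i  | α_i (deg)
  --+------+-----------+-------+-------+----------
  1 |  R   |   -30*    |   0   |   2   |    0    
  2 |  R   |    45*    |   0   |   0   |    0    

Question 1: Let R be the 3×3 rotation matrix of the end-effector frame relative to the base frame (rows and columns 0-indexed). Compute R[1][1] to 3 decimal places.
End-effector y-axis (col 1 of R) = (-0.2588,0.9659,0.0000)
R[1][1] = 0.9659

0.966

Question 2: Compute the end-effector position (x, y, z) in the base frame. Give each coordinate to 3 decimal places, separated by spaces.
after link 1: o_1 = (1.7321, -1.0000, 0.0000)
after link 2: o_2 = (1.7321, -1.0000, 0.0000)

1.732 -1.000 0.000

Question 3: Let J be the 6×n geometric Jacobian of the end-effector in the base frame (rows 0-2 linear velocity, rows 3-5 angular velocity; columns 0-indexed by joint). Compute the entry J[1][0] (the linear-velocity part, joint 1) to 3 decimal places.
1.732

axis z_0 = ẑ; lever o_n−o_0 = (1.7321,-1.0000,0.0000)
cross product → J_v[:, 0] = (1.0000,1.7321,-0.0000)
J_ω[:, 0] = z_0
entry J[1][0] = 1.7321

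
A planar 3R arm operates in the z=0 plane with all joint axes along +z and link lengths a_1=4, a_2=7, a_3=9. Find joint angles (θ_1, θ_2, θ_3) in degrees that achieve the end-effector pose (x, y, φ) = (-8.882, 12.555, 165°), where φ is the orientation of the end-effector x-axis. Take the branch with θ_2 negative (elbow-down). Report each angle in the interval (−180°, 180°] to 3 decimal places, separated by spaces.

wrist centre = target − a_3·(cos φ, sin φ) = (-0.1887, 10.2256)
cos θ_2 = (104.5991−4²−7²)/(2·4·7) = 0.7071; θ_2 = -44.9984° (elbow-down)
β = atan2(10.2256,-0.1887) = 91.0570°; ψ = atan2(-4.9496,8.9499) = -28.9442°
θ_1 = β − ψ = 120.0012°
θ_3 = φ − θ_1 − θ_2 = 89.9972° (wrapped to (-180°,180°])

120.001 -44.998 89.997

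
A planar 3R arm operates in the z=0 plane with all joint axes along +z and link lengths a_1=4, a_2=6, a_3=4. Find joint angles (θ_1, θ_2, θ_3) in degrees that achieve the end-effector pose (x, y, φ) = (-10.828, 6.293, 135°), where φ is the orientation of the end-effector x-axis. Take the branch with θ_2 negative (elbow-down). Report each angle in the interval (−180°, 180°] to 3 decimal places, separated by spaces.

wrist centre = target − a_3·(cos φ, sin φ) = (-7.9996, 3.4646)
cos θ_2 = (75.9964−4²−6²)/(2·4·6) = 0.4999; θ_2 = -60.0049° (elbow-down)
β = atan2(3.4646,-7.9996) = 156.5828°; ψ = atan2(-5.1964,6.9996) = -36.5899°
θ_1 = β − ψ = 193.1727°
θ_3 = φ − θ_1 − θ_2 = 1.8322° (wrapped to (-180°,180°])

-166.827 -60.005 1.832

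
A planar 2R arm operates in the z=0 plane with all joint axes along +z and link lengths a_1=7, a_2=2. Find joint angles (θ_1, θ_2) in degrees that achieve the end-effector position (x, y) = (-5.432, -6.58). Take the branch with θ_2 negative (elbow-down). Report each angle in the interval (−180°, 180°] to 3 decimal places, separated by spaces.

cos θ_2 = (72.8030−7²−2²)/(2·7·2) = 0.7073; θ_2 = -44.9883° (elbow-down)
β = atan2(-6.5800,-5.4320) = -129.5408°; ψ = atan2(-1.4139,8.4145) = -9.5386°
θ_1 = β − ψ = -120.0022°

-120.002 -44.988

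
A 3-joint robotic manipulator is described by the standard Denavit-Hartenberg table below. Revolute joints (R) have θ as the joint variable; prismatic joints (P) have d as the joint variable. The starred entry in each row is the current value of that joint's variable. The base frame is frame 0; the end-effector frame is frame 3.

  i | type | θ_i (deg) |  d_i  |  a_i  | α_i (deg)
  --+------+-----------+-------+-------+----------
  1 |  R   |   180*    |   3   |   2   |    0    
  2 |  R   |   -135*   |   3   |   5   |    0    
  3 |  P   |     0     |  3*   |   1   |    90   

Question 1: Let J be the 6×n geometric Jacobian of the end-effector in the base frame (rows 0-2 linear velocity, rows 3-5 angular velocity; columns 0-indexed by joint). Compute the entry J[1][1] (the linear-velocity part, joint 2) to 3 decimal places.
axis z_1 = (0.0000,0.0000,1.0000); lever o_n−o_1 = (4.2426,4.2426,6.0000)
cross product → J_v[:, 1] = (-4.2426,4.2426,0.0000)
J_ω[:, 1] = z_1
entry J[1][1] = 4.2426

4.243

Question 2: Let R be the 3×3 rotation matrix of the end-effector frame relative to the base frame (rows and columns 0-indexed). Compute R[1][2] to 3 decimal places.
End-effector z-axis (col 2 of R) = (0.7071,-0.7071,0.0000)
R[1][2] = -0.7071

-0.707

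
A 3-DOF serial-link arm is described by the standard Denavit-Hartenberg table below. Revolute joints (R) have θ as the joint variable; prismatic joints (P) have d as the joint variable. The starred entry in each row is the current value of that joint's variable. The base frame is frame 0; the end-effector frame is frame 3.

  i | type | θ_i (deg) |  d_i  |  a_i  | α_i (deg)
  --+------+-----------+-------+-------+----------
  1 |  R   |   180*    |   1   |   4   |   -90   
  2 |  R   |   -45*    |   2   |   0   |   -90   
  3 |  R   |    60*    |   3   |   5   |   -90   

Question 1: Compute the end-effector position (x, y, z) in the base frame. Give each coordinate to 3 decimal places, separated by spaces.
-7.889 2.330 0.646

after link 1: o_1 = (-4.0000, 0.0000, 1.0000)
after link 2: o_2 = (-4.0000, -2.0000, 1.0000)
after link 3: o_3 = (-7.8891, 2.3301, 0.6464)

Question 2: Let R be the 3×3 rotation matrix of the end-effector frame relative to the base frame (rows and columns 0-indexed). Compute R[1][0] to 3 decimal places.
0.866

End-effector x-axis (col 0 of R) = (-0.3536,0.8660,0.3536)
R[1][0] = 0.8660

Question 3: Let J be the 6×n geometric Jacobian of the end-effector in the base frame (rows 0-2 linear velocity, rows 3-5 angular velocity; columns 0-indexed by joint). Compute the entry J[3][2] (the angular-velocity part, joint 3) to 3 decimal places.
-0.707

axis z_2 = (-0.7071,-0.0000,-0.7071); lever o_n−o_2 = (-3.8891,4.3301,-0.3536)
cross product → J_v[:, 2] = (3.0619,2.5000,-3.0619)
J_ω[:, 2] = z_2
entry J[3][2] = -0.7071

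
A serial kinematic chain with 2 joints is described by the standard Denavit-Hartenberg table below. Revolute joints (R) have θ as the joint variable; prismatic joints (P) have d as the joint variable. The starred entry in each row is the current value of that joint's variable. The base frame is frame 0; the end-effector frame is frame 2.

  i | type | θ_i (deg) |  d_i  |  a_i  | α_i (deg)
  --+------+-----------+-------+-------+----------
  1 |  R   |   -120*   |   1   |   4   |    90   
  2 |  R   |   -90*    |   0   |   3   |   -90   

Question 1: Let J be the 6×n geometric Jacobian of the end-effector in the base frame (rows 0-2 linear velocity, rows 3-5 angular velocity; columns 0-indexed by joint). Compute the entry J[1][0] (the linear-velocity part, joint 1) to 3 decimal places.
axis z_0 = ẑ; lever o_n−o_0 = (-2.0000,-3.4641,-2.0000)
cross product → J_v[:, 0] = (3.4641,-2.0000,0.0000)
J_ω[:, 0] = z_0
entry J[1][0] = -2.0000

-2.000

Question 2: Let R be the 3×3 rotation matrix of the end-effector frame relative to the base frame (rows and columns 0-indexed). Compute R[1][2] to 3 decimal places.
-0.866

End-effector z-axis (col 2 of R) = (-0.5000,-0.8660,0.0000)
R[1][2] = -0.8660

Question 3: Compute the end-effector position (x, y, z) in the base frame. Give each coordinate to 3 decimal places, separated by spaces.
-2.000 -3.464 -2.000

after link 1: o_1 = (-2.0000, -3.4641, 1.0000)
after link 2: o_2 = (-2.0000, -3.4641, -2.0000)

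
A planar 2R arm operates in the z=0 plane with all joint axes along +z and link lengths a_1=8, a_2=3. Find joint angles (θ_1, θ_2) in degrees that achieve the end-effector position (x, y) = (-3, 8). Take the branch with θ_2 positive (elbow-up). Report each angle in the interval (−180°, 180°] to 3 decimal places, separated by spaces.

cos θ_2 = (73.0000−8²−3²)/(2·8·3) = 0.0000; θ_2 = 90.0000° (elbow-up)
β = atan2(8.0000,-3.0000) = 110.5560°; ψ = atan2(3.0000,8.0000) = 20.5560°
θ_1 = β − ψ = 90.0000°

90.000 90.000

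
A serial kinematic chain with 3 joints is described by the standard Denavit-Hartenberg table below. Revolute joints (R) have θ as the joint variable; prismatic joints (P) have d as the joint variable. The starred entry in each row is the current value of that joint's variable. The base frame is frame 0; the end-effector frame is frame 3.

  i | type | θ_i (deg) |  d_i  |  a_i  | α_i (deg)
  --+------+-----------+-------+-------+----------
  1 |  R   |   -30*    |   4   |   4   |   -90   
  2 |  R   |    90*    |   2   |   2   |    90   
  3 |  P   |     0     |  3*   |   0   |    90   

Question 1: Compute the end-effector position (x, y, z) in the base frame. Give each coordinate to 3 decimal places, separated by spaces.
after link 1: o_1 = (3.4641, -2.0000, 4.0000)
after link 2: o_2 = (4.4641, -0.2679, 2.0000)
after link 3: o_3 = (7.0622, -1.7679, 2.0000)

7.062 -1.768 2.000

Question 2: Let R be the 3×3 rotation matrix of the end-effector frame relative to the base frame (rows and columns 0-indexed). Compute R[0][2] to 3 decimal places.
-0.500

End-effector z-axis (col 2 of R) = (-0.5000,-0.8660,-0.0000)
R[0][2] = -0.5000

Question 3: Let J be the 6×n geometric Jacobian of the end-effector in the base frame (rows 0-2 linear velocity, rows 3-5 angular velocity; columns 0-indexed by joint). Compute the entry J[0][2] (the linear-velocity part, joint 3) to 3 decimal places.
0.866

prismatic axis z_2 = (0.8660,-0.5000,0.0000)
J_v[:, 2] = z_2; J_ω[:, 2] = (0,0,0)
entry J[0][2] = 0.8660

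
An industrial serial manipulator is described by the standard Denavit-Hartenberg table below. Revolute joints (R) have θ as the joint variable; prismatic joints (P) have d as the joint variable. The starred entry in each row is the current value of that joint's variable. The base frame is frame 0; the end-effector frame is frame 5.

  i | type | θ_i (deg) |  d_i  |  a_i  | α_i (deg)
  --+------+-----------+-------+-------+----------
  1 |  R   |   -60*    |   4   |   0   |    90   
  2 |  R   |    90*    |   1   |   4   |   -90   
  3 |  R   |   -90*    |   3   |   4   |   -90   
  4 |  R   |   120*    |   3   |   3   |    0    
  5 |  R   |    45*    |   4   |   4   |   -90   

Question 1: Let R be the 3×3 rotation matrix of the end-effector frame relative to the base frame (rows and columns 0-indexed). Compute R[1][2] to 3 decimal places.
End-effector z-axis (col 2 of R) = (-0.2588,0.9659,0.0000)
R[1][2] = 0.9659

0.966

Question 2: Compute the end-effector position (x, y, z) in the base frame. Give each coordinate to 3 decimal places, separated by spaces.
after link 1: o_1 = (0.0000, 0.0000, 4.0000)
after link 2: o_2 = (-0.8660, -0.5000, 8.0000)
after link 3: o_3 = (-5.8301, 0.0981, 8.0000)
after link 4: o_4 = (-3.2321, -1.4019, 11.0000)
after link 5: o_5 = (0.6317, -0.3666, 15.0000)

0.632 -0.367 15.000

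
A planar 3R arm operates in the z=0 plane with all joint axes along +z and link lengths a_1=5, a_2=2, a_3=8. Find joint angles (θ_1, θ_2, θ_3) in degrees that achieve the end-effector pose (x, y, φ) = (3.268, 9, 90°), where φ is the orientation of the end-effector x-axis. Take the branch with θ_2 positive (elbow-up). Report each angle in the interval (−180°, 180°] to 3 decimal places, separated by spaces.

wrist centre = target − a_3·(cos φ, sin φ) = (3.2680, 1.0000)
cos θ_2 = (11.6798−5²−2²)/(2·5·2) = -0.8660; θ_2 = 149.9981° (elbow-up)
β = atan2(1.0000,3.2680) = 17.0140°; ψ = atan2(1.0001,3.2680) = 17.0150°
θ_1 = β − ψ = -0.0010°
θ_3 = φ − θ_1 − θ_2 = -59.9971° (wrapped to (-180°,180°])

-0.001 149.998 -59.997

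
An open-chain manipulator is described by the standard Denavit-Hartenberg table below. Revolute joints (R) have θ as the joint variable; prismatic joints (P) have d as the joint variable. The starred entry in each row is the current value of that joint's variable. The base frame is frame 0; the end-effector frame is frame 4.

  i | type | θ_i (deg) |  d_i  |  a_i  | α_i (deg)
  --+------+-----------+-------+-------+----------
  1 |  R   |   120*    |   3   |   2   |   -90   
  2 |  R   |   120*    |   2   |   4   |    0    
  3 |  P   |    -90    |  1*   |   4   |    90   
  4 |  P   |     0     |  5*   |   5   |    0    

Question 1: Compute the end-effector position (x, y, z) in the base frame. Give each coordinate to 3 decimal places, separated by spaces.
-7.745 7.415 -0.634

after link 1: o_1 = (-1.0000, 1.7321, 3.0000)
after link 2: o_2 = (-1.7321, -1.0000, -0.4641)
after link 3: o_3 = (-4.3301, 1.5000, -2.4641)
after link 4: o_4 = (-7.7452, 7.4151, -0.6340)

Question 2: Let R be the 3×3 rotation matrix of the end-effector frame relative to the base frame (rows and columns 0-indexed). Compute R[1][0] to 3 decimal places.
End-effector x-axis (col 0 of R) = (-0.4330,0.7500,-0.5000)
R[1][0] = 0.7500

0.750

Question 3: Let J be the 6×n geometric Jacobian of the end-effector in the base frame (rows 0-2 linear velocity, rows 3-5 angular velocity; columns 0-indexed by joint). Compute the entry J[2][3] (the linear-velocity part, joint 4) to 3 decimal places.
0.866

prismatic axis z_3 = (-0.2500,0.4330,0.8660)
J_v[:, 3] = z_3; J_ω[:, 3] = (0,0,0)
entry J[2][3] = 0.8660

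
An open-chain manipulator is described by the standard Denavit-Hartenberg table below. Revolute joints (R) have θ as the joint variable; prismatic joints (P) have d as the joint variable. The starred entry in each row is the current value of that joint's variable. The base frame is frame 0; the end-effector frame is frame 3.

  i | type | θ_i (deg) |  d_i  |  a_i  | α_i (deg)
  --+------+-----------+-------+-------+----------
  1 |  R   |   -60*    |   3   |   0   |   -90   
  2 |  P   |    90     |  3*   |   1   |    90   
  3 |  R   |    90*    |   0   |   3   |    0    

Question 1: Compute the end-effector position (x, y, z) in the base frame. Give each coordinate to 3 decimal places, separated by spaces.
after link 1: o_1 = (0.0000, 0.0000, 3.0000)
after link 2: o_2 = (2.5981, 1.5000, 2.0000)
after link 3: o_3 = (5.1962, 3.0000, 2.0000)

5.196 3.000 2.000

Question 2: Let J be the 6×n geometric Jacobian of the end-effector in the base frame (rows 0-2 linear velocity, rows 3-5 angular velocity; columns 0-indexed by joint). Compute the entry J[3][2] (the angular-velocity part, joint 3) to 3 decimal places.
0.500

axis z_2 = (0.5000,-0.8660,0.0000); lever o_n−o_2 = (2.5981,1.5000,0.0000)
cross product → J_v[:, 2] = (-0.0000,0.0000,3.0000)
J_ω[:, 2] = z_2
entry J[3][2] = 0.5000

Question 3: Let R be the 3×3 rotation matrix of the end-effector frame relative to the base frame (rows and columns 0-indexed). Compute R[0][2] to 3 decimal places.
0.500

End-effector z-axis (col 2 of R) = (0.5000,-0.8660,0.0000)
R[0][2] = 0.5000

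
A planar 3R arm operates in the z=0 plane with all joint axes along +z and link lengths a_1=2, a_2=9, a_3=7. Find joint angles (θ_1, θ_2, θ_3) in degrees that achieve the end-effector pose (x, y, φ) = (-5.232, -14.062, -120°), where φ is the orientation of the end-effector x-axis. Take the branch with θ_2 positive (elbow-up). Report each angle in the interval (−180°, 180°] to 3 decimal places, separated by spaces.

wrist centre = target − a_3·(cos φ, sin φ) = (-1.7320, -7.9998)
cos θ_2 = (66.9970−2²−9²)/(2·2·9) = -0.5001; θ_2 = 120.0056° (elbow-up)
β = atan2(-7.9998,-1.7320) = -102.2163°; ψ = atan2(7.7938,-2.5008) = 107.7896°
θ_1 = β − ψ = -210.0059°
θ_3 = φ − θ_1 − θ_2 = -29.9997° (wrapped to (-180°,180°])

149.994 120.006 -30.000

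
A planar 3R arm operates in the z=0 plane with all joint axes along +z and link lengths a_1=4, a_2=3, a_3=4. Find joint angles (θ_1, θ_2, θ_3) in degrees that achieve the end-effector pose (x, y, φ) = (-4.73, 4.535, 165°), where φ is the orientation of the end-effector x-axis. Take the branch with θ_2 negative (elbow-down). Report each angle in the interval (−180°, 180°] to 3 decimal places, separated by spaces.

wrist centre = target − a_3·(cos φ, sin φ) = (-0.8663, 3.4997)
cos θ_2 = (12.9985−4²−3²)/(2·4·3) = -0.5001; θ_2 = -120.0040° (elbow-down)
β = atan2(3.4997,-0.8663) = 103.9031°; ψ = atan2(-2.5980,2.4998) = -46.1030°
θ_1 = β − ψ = 150.0062°
θ_3 = φ − θ_1 − θ_2 = 134.9979° (wrapped to (-180°,180°])

150.006 -120.004 134.998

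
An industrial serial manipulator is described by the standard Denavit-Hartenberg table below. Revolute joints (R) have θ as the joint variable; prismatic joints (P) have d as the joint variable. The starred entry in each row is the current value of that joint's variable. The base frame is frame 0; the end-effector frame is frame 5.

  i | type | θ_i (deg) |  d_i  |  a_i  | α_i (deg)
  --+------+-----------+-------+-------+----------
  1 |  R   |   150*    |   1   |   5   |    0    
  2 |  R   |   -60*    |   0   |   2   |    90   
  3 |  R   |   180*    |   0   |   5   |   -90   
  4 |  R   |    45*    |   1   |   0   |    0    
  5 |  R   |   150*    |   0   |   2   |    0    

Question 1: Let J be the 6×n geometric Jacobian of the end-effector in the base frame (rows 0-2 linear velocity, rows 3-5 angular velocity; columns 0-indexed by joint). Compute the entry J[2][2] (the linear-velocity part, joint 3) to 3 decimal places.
axis z_2 = (1.0000,0.0000,0.0000); lever o_n−o_2 = (0.5176,-3.0681,-1.0000)
cross product → J_v[:, 2] = (-0.0000,1.0000,-3.0681)
J_ω[:, 2] = z_2
entry J[2][2] = -3.0681

-3.068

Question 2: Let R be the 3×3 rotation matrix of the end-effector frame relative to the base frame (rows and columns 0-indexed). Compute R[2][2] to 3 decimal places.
-1.000

End-effector z-axis (col 2 of R) = (0.0000,-0.0000,-1.0000)
R[2][2] = -1.0000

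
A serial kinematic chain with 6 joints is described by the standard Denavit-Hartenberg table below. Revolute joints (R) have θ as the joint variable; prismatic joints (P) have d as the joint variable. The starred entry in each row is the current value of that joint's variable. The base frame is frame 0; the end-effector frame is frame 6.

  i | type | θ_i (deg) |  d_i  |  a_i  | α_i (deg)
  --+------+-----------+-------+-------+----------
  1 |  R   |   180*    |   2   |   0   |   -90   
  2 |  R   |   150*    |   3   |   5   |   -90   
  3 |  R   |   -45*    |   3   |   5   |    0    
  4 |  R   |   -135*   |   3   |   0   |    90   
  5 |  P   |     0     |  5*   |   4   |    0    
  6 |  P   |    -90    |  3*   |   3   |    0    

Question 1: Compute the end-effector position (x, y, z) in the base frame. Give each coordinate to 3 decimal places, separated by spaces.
5.428 1.464 2.330

after link 1: o_1 = (0.0000, 0.0000, 2.0000)
after link 2: o_2 = (4.3301, -3.0000, -0.5000)
after link 3: o_3 = (8.8920, -6.5355, 0.3303)
after link 4: o_4 = (10.3920, -6.5355, 2.9284)
after link 5: o_5 = (6.9279, -1.5355, 4.9284)
after link 6: o_6 = (5.4279, 1.4645, 2.3303)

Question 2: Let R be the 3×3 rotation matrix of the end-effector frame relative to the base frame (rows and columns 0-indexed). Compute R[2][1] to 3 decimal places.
End-effector y-axis (col 1 of R) = (-0.8660,-0.0000,0.5000)
R[2][1] = 0.5000

0.500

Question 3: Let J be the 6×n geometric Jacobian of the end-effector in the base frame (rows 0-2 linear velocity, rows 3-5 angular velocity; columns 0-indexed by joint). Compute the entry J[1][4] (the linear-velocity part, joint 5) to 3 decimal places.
1.000

prismatic axis z_4 = (0.0000,1.0000,0.0000)
J_v[:, 4] = z_4; J_ω[:, 4] = (0,0,0)
entry J[1][4] = 1.0000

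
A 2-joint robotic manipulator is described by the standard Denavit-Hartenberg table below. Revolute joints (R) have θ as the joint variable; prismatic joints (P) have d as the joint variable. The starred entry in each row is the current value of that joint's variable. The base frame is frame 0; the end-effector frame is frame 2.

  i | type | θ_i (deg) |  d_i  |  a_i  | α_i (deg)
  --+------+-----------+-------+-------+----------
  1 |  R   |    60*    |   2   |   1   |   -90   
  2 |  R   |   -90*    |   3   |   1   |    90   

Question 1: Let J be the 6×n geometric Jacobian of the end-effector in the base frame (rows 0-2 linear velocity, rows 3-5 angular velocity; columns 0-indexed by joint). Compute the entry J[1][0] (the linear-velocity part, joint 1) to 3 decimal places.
-2.098

axis z_0 = ẑ; lever o_n−o_0 = (-2.0981,2.3660,3.0000)
cross product → J_v[:, 0] = (-2.3660,-2.0981,0.0000)
J_ω[:, 0] = z_0
entry J[1][0] = -2.0981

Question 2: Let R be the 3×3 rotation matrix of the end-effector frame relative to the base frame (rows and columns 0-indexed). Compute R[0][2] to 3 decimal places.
-0.500

End-effector z-axis (col 2 of R) = (-0.5000,-0.8660,0.0000)
R[0][2] = -0.5000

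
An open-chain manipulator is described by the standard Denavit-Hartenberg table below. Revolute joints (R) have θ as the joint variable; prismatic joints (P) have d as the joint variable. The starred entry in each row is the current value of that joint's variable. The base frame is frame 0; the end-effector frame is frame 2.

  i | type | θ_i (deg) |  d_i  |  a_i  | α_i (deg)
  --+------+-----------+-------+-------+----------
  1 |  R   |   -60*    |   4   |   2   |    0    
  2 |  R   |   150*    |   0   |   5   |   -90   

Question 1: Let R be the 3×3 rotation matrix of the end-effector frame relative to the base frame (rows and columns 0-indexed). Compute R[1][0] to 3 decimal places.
1.000

End-effector x-axis (col 0 of R) = (-0.0000,1.0000,0.0000)
R[1][0] = 1.0000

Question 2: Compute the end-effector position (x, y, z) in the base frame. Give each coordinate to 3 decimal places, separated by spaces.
1.000 3.268 4.000

after link 1: o_1 = (1.0000, -1.7321, 4.0000)
after link 2: o_2 = (1.0000, 3.2679, 4.0000)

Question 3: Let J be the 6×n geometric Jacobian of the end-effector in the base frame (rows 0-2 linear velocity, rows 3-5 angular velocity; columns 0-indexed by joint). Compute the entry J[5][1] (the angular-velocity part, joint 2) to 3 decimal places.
1.000

axis z_1 = (0.0000,0.0000,1.0000); lever o_n−o_1 = (-0.0000,5.0000,0.0000)
cross product → J_v[:, 1] = (-5.0000,-0.0000,0.0000)
J_ω[:, 1] = z_1
entry J[5][1] = 1.0000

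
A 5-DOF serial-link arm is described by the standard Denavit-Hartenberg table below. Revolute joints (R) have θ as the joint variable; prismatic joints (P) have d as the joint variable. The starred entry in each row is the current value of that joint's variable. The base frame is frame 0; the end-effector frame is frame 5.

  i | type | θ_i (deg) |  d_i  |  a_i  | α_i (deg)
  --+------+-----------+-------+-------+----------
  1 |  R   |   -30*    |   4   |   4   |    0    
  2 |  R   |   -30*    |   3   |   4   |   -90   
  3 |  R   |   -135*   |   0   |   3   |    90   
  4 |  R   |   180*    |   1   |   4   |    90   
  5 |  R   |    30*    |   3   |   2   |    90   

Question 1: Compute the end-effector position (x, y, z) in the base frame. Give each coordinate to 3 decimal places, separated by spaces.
after link 1: o_1 = (3.4641, -2.0000, 4.0000)
after link 2: o_2 = (5.4641, -5.4641, 7.0000)
after link 3: o_3 = (4.4034, -3.6270, 9.1213)
after link 4: o_4 = (5.4641, -5.4641, 5.5858)
after link 5: o_5 = (8.3210, -4.4124, 3.6539)

8.321 -4.412 3.654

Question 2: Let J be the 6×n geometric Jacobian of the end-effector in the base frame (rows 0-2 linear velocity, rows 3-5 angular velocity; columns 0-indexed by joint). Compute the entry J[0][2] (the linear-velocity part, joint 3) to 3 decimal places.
-1.673

axis z_2 = (0.8660,0.5000,0.0000); lever o_n−o_2 = (2.8569,1.0517,-3.3461)
cross product → J_v[:, 2] = (-1.6730,2.8978,-0.5176)
J_ω[:, 2] = z_2
entry J[0][2] = -1.6730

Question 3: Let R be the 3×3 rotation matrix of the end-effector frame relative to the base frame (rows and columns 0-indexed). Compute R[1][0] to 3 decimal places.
-0.224

End-effector x-axis (col 0 of R) = (0.1294,-0.2241,-0.9659)
R[1][0] = -0.2241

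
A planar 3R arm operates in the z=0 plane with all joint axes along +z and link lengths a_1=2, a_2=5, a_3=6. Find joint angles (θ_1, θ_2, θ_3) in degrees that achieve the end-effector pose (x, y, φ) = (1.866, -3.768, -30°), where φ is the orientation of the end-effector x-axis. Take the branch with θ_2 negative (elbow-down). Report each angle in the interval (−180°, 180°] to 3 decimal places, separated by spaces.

wrist centre = target − a_3·(cos φ, sin φ) = (-3.3302, -0.7680)
cos θ_2 = (11.6797−2²−5²)/(2·2·5) = -0.8660; θ_2 = -149.9986° (elbow-down)
β = atan2(-0.7680,-3.3302) = -167.0135°; ψ = atan2(-2.5001,-2.3301) = -132.9838°
θ_1 = β − ψ = -34.0297°
θ_3 = φ − θ_1 − θ_2 = 154.0283° (wrapped to (-180°,180°])

-34.030 -149.999 154.028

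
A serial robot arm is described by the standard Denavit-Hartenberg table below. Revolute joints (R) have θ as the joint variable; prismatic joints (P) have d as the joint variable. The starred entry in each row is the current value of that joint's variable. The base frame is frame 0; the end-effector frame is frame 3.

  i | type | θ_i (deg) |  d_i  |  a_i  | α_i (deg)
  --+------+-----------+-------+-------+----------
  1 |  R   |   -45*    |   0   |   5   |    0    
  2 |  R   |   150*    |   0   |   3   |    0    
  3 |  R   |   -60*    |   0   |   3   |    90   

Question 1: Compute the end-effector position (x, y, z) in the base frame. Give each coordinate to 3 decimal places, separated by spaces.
4.880 1.484 0.000

after link 1: o_1 = (3.5355, -3.5355, 0.0000)
after link 2: o_2 = (2.7591, -0.6378, 0.0000)
after link 3: o_3 = (4.8804, 1.4836, 0.0000)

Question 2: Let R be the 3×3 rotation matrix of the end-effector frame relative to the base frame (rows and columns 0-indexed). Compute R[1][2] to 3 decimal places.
End-effector z-axis (col 2 of R) = (0.7071,-0.7071,0.0000)
R[1][2] = -0.7071

-0.707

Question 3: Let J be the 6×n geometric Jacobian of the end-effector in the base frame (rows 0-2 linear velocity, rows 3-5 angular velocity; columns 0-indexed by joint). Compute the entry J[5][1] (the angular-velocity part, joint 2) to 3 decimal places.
1.000

axis z_1 = (0.0000,0.0000,1.0000); lever o_n−o_1 = (1.3449,5.0191,0.0000)
cross product → J_v[:, 1] = (-5.0191,1.3449,0.0000)
J_ω[:, 1] = z_1
entry J[5][1] = 1.0000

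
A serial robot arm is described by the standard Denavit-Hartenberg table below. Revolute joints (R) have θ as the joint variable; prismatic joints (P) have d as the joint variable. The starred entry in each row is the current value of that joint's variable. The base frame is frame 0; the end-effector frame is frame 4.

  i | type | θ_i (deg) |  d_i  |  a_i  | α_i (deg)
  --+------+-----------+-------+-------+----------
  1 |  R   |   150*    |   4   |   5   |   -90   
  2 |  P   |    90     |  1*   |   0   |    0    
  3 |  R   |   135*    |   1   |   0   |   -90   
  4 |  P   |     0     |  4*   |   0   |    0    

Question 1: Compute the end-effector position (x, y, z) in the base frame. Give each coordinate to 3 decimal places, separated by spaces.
-7.780 2.182 6.828

after link 1: o_1 = (-4.3301, 2.5000, 4.0000)
after link 2: o_2 = (-4.8301, 1.6340, 4.0000)
after link 3: o_3 = (-5.3301, 0.7679, 4.0000)
after link 4: o_4 = (-7.7796, 2.1822, 6.8284)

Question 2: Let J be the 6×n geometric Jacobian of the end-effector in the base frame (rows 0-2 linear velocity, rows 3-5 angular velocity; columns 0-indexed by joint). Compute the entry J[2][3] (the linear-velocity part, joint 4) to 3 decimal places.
0.707

prismatic axis z_3 = (-0.6124,0.3536,0.7071)
J_v[:, 3] = z_3; J_ω[:, 3] = (0,0,0)
entry J[2][3] = 0.7071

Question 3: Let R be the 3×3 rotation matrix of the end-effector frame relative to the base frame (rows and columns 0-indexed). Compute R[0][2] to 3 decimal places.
End-effector z-axis (col 2 of R) = (-0.6124,0.3536,0.7071)
R[0][2] = -0.6124

-0.612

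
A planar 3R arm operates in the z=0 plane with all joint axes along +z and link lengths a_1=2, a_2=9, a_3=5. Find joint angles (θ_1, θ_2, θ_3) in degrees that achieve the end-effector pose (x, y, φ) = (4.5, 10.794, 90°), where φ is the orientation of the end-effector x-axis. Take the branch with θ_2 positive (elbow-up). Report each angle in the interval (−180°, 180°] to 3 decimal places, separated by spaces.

wrist centre = target − a_3·(cos φ, sin φ) = (4.5000, 5.7940)
cos θ_2 = (53.8204−2²−9²)/(2·2·9) = -0.8661; θ_2 = 150.0084° (elbow-up)
β = atan2(5.7940,4.5000) = 52.1647°; ψ = atan2(4.4989,-5.7949) = 142.1761°
θ_1 = β − ψ = -90.0113°
θ_3 = φ − θ_1 − θ_2 = 30.0029° (wrapped to (-180°,180°])

-90.011 150.008 30.003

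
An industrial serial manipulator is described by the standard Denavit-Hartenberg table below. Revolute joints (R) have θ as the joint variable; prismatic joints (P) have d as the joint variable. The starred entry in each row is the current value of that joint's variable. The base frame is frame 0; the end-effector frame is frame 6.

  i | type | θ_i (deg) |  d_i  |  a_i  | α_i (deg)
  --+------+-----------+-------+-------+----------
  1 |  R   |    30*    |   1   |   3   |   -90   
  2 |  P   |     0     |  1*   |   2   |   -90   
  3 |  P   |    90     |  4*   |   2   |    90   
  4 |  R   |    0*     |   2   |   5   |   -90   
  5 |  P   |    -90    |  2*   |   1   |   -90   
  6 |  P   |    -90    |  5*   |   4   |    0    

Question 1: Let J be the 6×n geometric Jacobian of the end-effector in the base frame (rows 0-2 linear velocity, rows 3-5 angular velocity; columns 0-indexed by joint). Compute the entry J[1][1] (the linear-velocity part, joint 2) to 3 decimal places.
prismatic axis z_1 = (-0.5000,0.8660,0.0000)
J_v[:, 1] = z_1; J_ω[:, 1] = (0,0,0)
entry J[1][1] = 0.8660

0.866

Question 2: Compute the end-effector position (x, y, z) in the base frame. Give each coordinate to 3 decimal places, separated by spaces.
12.428 -5.526 -9.000

after link 1: o_1 = (2.5981, 1.5000, 1.0000)
after link 2: o_2 = (3.8301, 3.3660, 1.0000)
after link 3: o_3 = (4.8301, 1.6340, -3.0000)
after link 4: o_4 = (9.0622, -1.6962, -3.0000)
after link 5: o_5 = (9.9282, -1.1962, -5.0000)
after link 6: o_6 = (12.4282, -5.5263, -9.0000)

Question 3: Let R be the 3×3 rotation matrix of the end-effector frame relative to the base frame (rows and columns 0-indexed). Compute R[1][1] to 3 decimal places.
0.500

End-effector y-axis (col 1 of R) = (0.8660,0.5000,0.0000)
R[1][1] = 0.5000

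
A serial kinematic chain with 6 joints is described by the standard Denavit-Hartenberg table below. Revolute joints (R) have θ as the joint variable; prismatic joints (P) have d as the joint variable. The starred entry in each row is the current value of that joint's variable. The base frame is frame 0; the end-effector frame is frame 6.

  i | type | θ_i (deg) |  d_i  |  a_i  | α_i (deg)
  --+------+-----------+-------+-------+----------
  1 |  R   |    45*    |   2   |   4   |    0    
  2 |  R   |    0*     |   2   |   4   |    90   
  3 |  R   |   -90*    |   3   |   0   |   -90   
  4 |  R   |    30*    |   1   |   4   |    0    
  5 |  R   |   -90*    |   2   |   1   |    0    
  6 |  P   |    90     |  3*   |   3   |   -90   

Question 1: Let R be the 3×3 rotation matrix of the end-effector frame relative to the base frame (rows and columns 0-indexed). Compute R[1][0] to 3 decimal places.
0.354

End-effector x-axis (col 0 of R) = (-0.3536,0.3536,-0.8660)
R[1][0] = 0.3536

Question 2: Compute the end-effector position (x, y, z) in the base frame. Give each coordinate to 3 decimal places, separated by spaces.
10.158 9.641 -2.562

after link 1: o_1 = (2.8284, 2.8284, 2.0000)
after link 2: o_2 = (5.6569, 5.6569, 4.0000)
after link 3: o_3 = (7.7782, 3.5355, 4.0000)
after link 4: o_4 = (7.0711, 5.6569, 0.5359)
after link 5: o_5 = (9.0977, 6.4587, 0.0359)
after link 6: o_6 = (10.1583, 9.6407, -2.5622)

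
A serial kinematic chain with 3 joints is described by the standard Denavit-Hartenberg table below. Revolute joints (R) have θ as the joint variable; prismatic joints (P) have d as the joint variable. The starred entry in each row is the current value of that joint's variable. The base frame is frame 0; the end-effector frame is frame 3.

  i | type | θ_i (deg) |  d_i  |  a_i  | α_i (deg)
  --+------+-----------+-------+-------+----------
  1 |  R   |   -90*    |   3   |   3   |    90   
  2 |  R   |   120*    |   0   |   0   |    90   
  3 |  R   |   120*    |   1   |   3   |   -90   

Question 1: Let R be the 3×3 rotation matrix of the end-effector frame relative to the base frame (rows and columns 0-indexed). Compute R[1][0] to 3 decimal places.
-0.250

End-effector x-axis (col 0 of R) = (-0.8660,-0.2500,-0.4330)
R[1][0] = -0.2500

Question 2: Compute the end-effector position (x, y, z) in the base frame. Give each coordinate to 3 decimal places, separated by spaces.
-2.598 -4.616 2.201

after link 1: o_1 = (0.0000, -3.0000, 3.0000)
after link 2: o_2 = (0.0000, -3.0000, 3.0000)
after link 3: o_3 = (-2.5981, -4.6160, 2.2010)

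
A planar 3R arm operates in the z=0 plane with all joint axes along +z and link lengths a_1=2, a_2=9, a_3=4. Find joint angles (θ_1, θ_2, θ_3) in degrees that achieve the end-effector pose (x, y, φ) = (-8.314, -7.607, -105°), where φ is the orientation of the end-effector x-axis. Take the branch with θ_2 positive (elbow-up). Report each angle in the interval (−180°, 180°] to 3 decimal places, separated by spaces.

99.417 120.015 35.569

wrist centre = target − a_3·(cos φ, sin φ) = (-7.2787, -3.7433)
cos θ_2 = (66.9921−2²−9²)/(2·2·9) = -0.5002; θ_2 = 120.0145° (elbow-up)
β = atan2(-3.7433,-7.2787) = -152.7842°; ψ = atan2(7.7931,-2.5020) = 107.7993°
θ_1 = β − ψ = -260.5835°
θ_3 = φ − θ_1 − θ_2 = 35.5689° (wrapped to (-180°,180°])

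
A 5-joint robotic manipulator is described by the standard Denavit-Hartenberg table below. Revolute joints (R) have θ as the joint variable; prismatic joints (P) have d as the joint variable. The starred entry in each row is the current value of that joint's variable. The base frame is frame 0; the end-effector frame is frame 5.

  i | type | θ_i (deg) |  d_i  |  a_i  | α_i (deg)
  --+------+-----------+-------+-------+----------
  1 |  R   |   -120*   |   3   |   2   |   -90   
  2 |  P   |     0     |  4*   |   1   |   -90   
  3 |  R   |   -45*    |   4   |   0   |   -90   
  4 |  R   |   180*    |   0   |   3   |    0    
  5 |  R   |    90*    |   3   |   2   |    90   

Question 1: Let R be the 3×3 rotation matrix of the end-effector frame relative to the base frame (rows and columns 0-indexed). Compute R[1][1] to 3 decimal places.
End-effector y-axis (col 1 of R) = (-0.9659,-0.2588,-0.0000)
R[1][1] = -0.2588

-0.259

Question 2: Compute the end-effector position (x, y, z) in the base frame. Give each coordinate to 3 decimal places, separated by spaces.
-1.710 -2.477 -3.000

after link 1: o_1 = (-1.0000, -1.7321, 3.0000)
after link 2: o_2 = (1.9641, -4.5981, 3.0000)
after link 3: o_3 = (1.9641, -4.5981, -1.0000)
after link 4: o_4 = (1.1876, -1.7003, -1.0000)
after link 5: o_5 = (-1.7101, -2.4768, -3.0000)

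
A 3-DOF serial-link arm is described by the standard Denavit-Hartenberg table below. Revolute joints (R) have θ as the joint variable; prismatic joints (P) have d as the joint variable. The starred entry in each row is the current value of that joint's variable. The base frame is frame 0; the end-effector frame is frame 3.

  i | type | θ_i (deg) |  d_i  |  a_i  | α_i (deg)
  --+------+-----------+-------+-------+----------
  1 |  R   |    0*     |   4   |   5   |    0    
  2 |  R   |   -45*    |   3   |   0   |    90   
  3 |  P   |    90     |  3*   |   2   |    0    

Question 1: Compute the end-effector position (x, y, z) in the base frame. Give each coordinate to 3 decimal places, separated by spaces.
after link 1: o_1 = (5.0000, 0.0000, 4.0000)
after link 2: o_2 = (5.0000, 0.0000, 7.0000)
after link 3: o_3 = (2.8787, -2.1213, 9.0000)

2.879 -2.121 9.000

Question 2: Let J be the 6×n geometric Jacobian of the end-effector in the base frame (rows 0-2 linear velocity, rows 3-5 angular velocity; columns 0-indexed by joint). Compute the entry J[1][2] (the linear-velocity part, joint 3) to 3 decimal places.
prismatic axis z_2 = (-0.7071,-0.7071,0.0000)
J_v[:, 2] = z_2; J_ω[:, 2] = (0,0,0)
entry J[1][2] = -0.7071

-0.707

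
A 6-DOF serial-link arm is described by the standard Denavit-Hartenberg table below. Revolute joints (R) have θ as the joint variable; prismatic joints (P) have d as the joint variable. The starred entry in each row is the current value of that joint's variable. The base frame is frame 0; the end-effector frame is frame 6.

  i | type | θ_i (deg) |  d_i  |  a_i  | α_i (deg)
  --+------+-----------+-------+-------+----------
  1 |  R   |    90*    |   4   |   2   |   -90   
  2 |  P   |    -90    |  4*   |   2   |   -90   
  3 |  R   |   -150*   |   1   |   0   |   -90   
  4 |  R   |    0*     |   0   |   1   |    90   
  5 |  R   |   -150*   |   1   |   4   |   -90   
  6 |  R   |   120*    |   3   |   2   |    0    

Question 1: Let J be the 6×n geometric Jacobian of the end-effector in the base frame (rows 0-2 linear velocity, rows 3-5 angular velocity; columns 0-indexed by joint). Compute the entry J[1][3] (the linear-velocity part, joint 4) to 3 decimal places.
0.098

axis z_3 = (-0.8660,0.0000,0.5000); lever o_n−o_3 = (3.5981,-0.7321,-1.9641)
cross product → J_v[:, 3] = (0.3660,0.0981,0.6340)
J_ω[:, 3] = z_3
entry J[1][3] = 0.0981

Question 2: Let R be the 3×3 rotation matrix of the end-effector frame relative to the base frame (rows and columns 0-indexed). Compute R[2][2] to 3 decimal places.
End-effector z-axis (col 2 of R) = (0.5000,0.0000,-0.8660)
R[2][2] = -0.8660

-0.866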